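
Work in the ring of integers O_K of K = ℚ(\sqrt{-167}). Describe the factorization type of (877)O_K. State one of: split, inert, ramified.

splits completely

Since -167 ≡ 1 mod 4, the ring of integers is ℤ[(1+√-167)/2] with discriminant -167.
disc(K) = -167 is not divisible by 877; 877 is unramified.
(-167/877) = 710^438 mod 877 = 1, giving Legendre symbol 1.
d is a quadratic residue mod p, hence 877 splits in O_K.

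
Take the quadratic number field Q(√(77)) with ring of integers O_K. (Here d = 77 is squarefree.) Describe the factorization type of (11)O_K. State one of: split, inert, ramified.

p ramifies

d = 77 ≡ 1 (mod 4), so O_K = ℤ[(1+√77)/2] and disc(K) = d = 77.
11 divides disc(K) = 77, so 11 ramifies.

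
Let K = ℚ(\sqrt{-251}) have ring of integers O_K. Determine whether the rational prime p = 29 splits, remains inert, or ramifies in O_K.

inert

Since -251 ≡ 1 mod 4, the ring of integers is ℤ[(1+√-251)/2] with discriminant -251.
29 ∤ -251, so 29 is unramified.
Compute (-251/29) via Euler: 10^((29-1)/2) mod 29 = 28, so (-251/29) = -1.
d is a non-residue mod p, hence 29 remains inert in O_K.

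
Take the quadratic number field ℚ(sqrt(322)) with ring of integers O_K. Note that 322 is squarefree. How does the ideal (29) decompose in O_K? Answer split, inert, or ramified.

Since 322 ≢ 1 mod 4, the ring of integers is ℤ[√322] with discriminant 4·322 = 1288.
disc(K) = 1288 is not divisible by 29; 29 is unramified.
Compute (322/29) via Euler: 3^((29-1)/2) mod 29 = 28, so (322/29) = -1.
d is a non-residue mod p, hence 29 remains inert in O_K.

p is inert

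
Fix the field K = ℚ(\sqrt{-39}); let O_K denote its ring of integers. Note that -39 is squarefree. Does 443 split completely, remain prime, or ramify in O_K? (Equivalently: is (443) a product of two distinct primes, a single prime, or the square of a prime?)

Since -39 ≡ 1 mod 4, the ring of integers is ℤ[(1+√-39)/2] with discriminant -39.
Since gcd(443, -39) = 1 the prime 443 does not ramify.
Compute (-39/443) via Euler: 404^((443-1)/2) mod 443 = 442, so (-39/443) = -1.
Legendre symbol -1 ⇒ 443 is inert.

inert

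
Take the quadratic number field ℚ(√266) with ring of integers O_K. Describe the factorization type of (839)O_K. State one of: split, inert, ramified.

split — (839) = 𝔭₁𝔭₂ with 𝔭₁ ≠ 𝔭₂

d = 266 ≡ 2 (mod 4), so O_K = ℤ[√266] and disc(K) = 4d = 1064.
839 ∤ 1064, so 839 is unramified.
Compute (266/839) via Euler: 266^((839-1)/2) mod 839 = 1, so (266/839) = 1.
(266/839) = 1, so 839 splits.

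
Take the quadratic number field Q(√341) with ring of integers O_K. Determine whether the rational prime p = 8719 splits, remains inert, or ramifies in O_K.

d = 341 ≡ 1 (mod 4), so O_K = ℤ[(1+√341)/2] and disc(K) = d = 341.
disc(K) = 341 is not divisible by 8719; 8719 is unramified.
Euler's criterion: 341^4359 mod 8719 = 8718. Thus (341|8719) = -1.
Legendre symbol -1 ⇒ 8719 is inert.

p is inert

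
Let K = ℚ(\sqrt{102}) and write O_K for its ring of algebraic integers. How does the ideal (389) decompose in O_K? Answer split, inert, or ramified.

d = 102 ≡ 2 (mod 4), so O_K = ℤ[√102] and disc(K) = 4d = 408.
disc(K) = 408 is not divisible by 389; 389 is unramified.
Compute (102/389) via Euler: 102^((389-1)/2) mod 389 = 1, so (102/389) = 1.
d is a quadratic residue mod p, hence 389 splits in O_K.

splits completely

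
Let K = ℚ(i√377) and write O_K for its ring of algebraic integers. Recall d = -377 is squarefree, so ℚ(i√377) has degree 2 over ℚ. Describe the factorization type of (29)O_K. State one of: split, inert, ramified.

Since -377 ≢ 1 mod 4, the ring of integers is ℤ[√-377] with discriminant 4·(-377) = -1508.
Ramification test: 29 | -1508. The prime 29 ramifies in K.

29 is ramified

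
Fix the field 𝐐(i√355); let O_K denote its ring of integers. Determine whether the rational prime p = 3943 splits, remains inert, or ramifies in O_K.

inert

d = -355 ≡ 1 (mod 4), so O_K = ℤ[(1+√-355)/2] and disc(K) = d = -355.
disc(K) = -355 is not divisible by 3943; 3943 is unramified.
Legendre symbol by Euler's criterion: (-355/3943) ≡ (-355)^1971 ≡ 3942 (mod 3943), i.e. (-355/3943) = -1.
(-355/3943) = -1, so 3943 is inert.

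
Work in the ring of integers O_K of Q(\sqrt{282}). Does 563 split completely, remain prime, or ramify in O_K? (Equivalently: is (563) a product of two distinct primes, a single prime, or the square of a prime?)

p is inert

Since 282 ≢ 1 mod 4, the ring of integers is ℤ[√282] with discriminant 4·282 = 1128.
Since gcd(563, 1128) = 1 the prime 563 does not ramify.
Legendre symbol by Euler's criterion: (282/563) ≡ 282^281 ≡ 562 (mod 563), i.e. (282/563) = -1.
d is a non-residue mod p, hence 563 remains inert in O_K.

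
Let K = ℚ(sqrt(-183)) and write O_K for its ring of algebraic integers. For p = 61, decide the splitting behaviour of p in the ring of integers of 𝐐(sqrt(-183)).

p ramifies

Since -183 ≡ 1 mod 4, the ring of integers is ℤ[(1+√-183)/2] with discriminant -183.
61 divides disc(K) = -183, so 61 ramifies.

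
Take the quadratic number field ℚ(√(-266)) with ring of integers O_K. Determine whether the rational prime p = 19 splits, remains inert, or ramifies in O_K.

19 is ramified

d = -266 ≡ 2 (mod 4), so O_K = ℤ[√-266] and disc(K) = 4d = -1064.
19 divides disc(K) = -1064, so 19 ramifies.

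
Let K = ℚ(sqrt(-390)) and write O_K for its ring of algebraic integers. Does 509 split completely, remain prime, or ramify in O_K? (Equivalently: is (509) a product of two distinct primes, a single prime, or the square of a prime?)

remains prime (inert)

-390 mod 4 = 2, hence disc K = 4·(-390) = -1560 and O_K = ℤ[√-390].
509 ∤ -1560, so 509 is unramified.
Compute (-390/509) via Euler: 119^((509-1)/2) mod 509 = 508, so (-390/509) = -1.
d is a non-residue mod p, hence 509 remains inert in O_K.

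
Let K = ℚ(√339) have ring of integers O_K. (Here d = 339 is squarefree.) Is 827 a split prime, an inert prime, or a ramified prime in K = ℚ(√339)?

339 mod 4 = 3, hence disc K = 4·339 = 1356 and O_K = ℤ[√339].
disc(K) = 1356 is not divisible by 827; 827 is unramified.
Compute (339/827) via Euler: 339^((827-1)/2) mod 827 = 1, so (339/827) = 1.
d is a quadratic residue mod p, hence 827 splits in O_K.

split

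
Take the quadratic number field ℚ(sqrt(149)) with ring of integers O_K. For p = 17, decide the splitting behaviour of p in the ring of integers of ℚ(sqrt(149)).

Since 149 ≡ 1 mod 4, the ring of integers is ℤ[(1+√149)/2] with discriminant 149.
17 ∤ 149, so 17 is unramified.
Legendre symbol by Euler's criterion: (149/17) ≡ 149^8 ≡ 1 (mod 17), i.e. (149/17) = 1.
d is a quadratic residue mod p, hence 17 splits in O_K.

splits completely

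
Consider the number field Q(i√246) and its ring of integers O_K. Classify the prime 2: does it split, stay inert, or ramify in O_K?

2 is ramified

d = -246 ≡ 2 (mod 4), so O_K = ℤ[√-246] and disc(K) = 4d = -984.
Ramification test: 2 | -984. The prime 2 ramifies in K.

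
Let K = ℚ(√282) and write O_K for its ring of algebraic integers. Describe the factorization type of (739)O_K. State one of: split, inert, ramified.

Since 282 ≢ 1 mod 4, the ring of integers is ℤ[√282] with discriminant 4·282 = 1128.
disc(K) = 1128 is not divisible by 739; 739 is unramified.
Legendre symbol by Euler's criterion: (282/739) ≡ 282^369 ≡ 738 (mod 739), i.e. (282/739) = -1.
d is a non-residue mod p, hence 739 remains inert in O_K.

p is inert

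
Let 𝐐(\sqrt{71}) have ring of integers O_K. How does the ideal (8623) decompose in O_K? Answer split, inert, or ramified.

71 mod 4 = 3, hence disc K = 4·71 = 284 and O_K = ℤ[√71].
disc(K) = 284 is not divisible by 8623; 8623 is unramified.
Euler's criterion: 71^4311 mod 8623 = 8622. Thus (71|8623) = -1.
(71/8623) = -1, so 8623 is inert.

inert — (8623) stays prime in O_K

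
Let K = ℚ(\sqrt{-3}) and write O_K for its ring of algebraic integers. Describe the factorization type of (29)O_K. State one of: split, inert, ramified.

remains prime (inert)

d = -3 ≡ 1 (mod 4), so O_K = ℤ[(1+√-3)/2] and disc(K) = d = -3.
Since gcd(29, -3) = 1 the prime 29 does not ramify.
Euler's criterion: (-3)^14 mod 29 = 28. Thus (-3|29) = -1.
Legendre symbol -1 ⇒ 29 is inert.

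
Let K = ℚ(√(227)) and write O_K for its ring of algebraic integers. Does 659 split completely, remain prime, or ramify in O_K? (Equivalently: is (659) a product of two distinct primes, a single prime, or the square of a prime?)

659 remains inert

Since 227 ≢ 1 mod 4, the ring of integers is ℤ[√227] with discriminant 4·227 = 908.
disc(K) = 908 is not divisible by 659; 659 is unramified.
Legendre symbol by Euler's criterion: (227/659) ≡ 227^329 ≡ 658 (mod 659), i.e. (227/659) = -1.
(227/659) = -1, so 659 is inert.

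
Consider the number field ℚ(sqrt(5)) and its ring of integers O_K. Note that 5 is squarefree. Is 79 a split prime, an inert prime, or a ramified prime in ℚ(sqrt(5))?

Since 5 ≡ 1 mod 4, the ring of integers is ℤ[(1+√5)/2] with discriminant 5.
Since gcd(79, 5) = 1 the prime 79 does not ramify.
Euler's criterion: 5^39 mod 79 = 1. Thus (5|79) = 1.
(5/79) = 1, so 79 splits.

splits completely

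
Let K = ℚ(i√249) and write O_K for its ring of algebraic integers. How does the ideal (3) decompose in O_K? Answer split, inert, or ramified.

-249 mod 4 = 3, hence disc K = 4·(-249) = -996 and O_K = ℤ[√-249].
3 divides disc(K) = -996, so 3 ramifies.

ramifies in O_K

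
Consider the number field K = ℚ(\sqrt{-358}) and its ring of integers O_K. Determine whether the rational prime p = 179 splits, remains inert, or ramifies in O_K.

ramifies in O_K

d = -358 ≡ 2 (mod 4), so O_K = ℤ[√-358] and disc(K) = 4d = -1432.
disc(K) = -1432 = 179·(-8), so p = 179 is ramified.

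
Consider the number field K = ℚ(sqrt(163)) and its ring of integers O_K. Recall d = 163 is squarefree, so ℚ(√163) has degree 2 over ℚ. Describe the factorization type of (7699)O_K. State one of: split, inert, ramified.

Since 163 ≢ 1 mod 4, the ring of integers is ℤ[√163] with discriminant 4·163 = 652.
disc(K) = 652 is not divisible by 7699; 7699 is unramified.
(163/7699) = 163^3849 mod 7699 = 7698, giving Legendre symbol -1.
(163/7699) = -1, so 7699 is inert.

remains prime (inert)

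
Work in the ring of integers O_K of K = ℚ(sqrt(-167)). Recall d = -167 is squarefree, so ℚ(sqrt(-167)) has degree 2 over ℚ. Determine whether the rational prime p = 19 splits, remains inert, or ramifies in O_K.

split

-167 mod 4 = 1, hence disc K = -167 and O_K = ℤ[(1+√-167)/2].
Since gcd(19, -167) = 1 the prime 19 does not ramify.
Legendre symbol by Euler's criterion: (-167/19) ≡ (-167)^9 ≡ 1 (mod 19), i.e. (-167/19) = 1.
d is a quadratic residue mod p, hence 19 splits in O_K.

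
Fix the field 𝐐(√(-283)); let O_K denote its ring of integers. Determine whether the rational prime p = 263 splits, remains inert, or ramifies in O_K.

Since -283 ≡ 1 mod 4, the ring of integers is ℤ[(1+√-283)/2] with discriminant -283.
263 ∤ -283, so 263 is unramified.
(-283/263) = 243^131 mod 263 = 1, giving Legendre symbol 1.
d is a quadratic residue mod p, hence 263 splits in O_K.

p splits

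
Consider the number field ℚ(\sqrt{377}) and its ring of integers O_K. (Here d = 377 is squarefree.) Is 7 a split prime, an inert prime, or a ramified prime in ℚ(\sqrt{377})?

Since 377 ≡ 1 mod 4, the ring of integers is ℤ[(1+√377)/2] with discriminant 377.
7 ∤ 377, so 7 is unramified.
(377/7) = 6^3 mod 7 = 6, giving Legendre symbol -1.
(377/7) = -1, so 7 is inert.

remains prime (inert)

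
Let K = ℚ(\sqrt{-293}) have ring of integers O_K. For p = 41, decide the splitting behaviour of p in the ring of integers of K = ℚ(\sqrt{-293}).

remains prime (inert)

d = -293 ≡ 3 (mod 4), so O_K = ℤ[√-293] and disc(K) = 4d = -1172.
41 ∤ -1172, so 41 is unramified.
Euler's criterion: (-293)^20 mod 41 = 40. Thus (-293|41) = -1.
Legendre symbol -1 ⇒ 41 is inert.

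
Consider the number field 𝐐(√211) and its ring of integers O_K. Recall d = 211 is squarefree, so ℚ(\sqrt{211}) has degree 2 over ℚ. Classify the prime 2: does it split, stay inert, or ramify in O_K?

Since 211 ≢ 1 mod 4, the ring of integers is ℤ[√211] with discriminant 4·211 = 844.
2 divides disc(K) = 844, so 2 ramifies.

p ramifies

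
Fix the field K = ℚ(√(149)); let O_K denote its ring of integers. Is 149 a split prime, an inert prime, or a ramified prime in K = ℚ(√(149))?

149 mod 4 = 1, hence disc K = 149 and O_K = ℤ[(1+√149)/2].
Ramification test: 149 | 149. The prime 149 ramifies in K.

ramified — (149) = 𝔭²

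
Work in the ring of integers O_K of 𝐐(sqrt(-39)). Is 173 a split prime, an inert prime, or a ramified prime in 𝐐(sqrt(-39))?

Since -39 ≡ 1 mod 4, the ring of integers is ℤ[(1+√-39)/2] with discriminant -39.
Since gcd(173, -39) = 1 the prime 173 does not ramify.
Legendre symbol by Euler's criterion: (-39/173) ≡ (-39)^86 ≡ 172 (mod 173), i.e. (-39/173) = -1.
d is a non-residue mod p, hence 173 remains inert in O_K.

p is inert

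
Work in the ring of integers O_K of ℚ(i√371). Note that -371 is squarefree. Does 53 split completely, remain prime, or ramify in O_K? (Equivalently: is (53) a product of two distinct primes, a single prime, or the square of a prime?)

ramifies in O_K

d = -371 ≡ 1 (mod 4), so O_K = ℤ[(1+√-371)/2] and disc(K) = d = -371.
Ramification test: 53 | -371. The prime 53 ramifies in K.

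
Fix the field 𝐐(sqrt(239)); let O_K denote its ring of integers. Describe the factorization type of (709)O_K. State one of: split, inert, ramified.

inert

239 mod 4 = 3, hence disc K = 4·239 = 956 and O_K = ℤ[√239].
Since gcd(709, 956) = 1 the prime 709 does not ramify.
Legendre symbol by Euler's criterion: (239/709) ≡ 239^354 ≡ 708 (mod 709), i.e. (239/709) = -1.
(239/709) = -1, so 709 is inert.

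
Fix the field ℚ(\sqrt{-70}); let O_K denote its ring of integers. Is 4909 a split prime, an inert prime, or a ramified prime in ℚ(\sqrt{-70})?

Since -70 ≢ 1 mod 4, the ring of integers is ℤ[√-70] with discriminant 4·(-70) = -280.
4909 ∤ -280, so 4909 is unramified.
(-70/4909) = 4839^2454 mod 4909 = 4908, giving Legendre symbol -1.
Legendre symbol -1 ⇒ 4909 is inert.

remains prime (inert)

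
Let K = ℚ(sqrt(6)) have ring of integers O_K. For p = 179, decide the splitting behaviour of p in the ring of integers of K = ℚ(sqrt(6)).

6 mod 4 = 2, hence disc K = 4·6 = 24 and O_K = ℤ[√6].
179 ∤ 24, so 179 is unramified.
(6/179) = 6^89 mod 179 = 178, giving Legendre symbol -1.
(6/179) = -1, so 179 is inert.

179 remains inert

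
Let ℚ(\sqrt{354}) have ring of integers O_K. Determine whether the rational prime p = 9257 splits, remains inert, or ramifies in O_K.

Since 354 ≢ 1 mod 4, the ring of integers is ℤ[√354] with discriminant 4·354 = 1416.
Since gcd(9257, 1416) = 1 the prime 9257 does not ramify.
Legendre symbol by Euler's criterion: (354/9257) ≡ 354^4628 ≡ 9256 (mod 9257), i.e. (354/9257) = -1.
Legendre symbol -1 ⇒ 9257 is inert.

inert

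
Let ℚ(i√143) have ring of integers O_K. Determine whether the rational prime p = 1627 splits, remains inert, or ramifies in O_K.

p splits

-143 mod 4 = 1, hence disc K = -143 and O_K = ℤ[(1+√-143)/2].
Since gcd(1627, -143) = 1 the prime 1627 does not ramify.
Compute (-143/1627) via Euler: 1484^((1627-1)/2) mod 1627 = 1, so (-143/1627) = 1.
(-143/1627) = 1, so 1627 splits.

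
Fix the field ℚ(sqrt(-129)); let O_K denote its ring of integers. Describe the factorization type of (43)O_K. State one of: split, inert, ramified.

ramified

-129 mod 4 = 3, hence disc K = 4·(-129) = -516 and O_K = ℤ[√-129].
Ramification test: 43 | -516. The prime 43 ramifies in K.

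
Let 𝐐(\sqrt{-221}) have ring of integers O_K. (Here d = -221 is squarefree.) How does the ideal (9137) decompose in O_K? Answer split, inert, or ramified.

remains prime (inert)

d = -221 ≡ 3 (mod 4), so O_K = ℤ[√-221] and disc(K) = 4d = -884.
disc(K) = -884 is not divisible by 9137; 9137 is unramified.
Compute (-221/9137) via Euler: 8916^((9137-1)/2) mod 9137 = 9136, so (-221/9137) = -1.
d is a non-residue mod p, hence 9137 remains inert in O_K.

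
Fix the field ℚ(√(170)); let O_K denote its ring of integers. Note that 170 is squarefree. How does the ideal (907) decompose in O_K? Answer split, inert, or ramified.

inert

Since 170 ≢ 1 mod 4, the ring of integers is ℤ[√170] with discriminant 4·170 = 680.
907 ∤ 680, so 907 is unramified.
Legendre symbol by Euler's criterion: (170/907) ≡ 170^453 ≡ 906 (mod 907), i.e. (170/907) = -1.
Legendre symbol -1 ⇒ 907 is inert.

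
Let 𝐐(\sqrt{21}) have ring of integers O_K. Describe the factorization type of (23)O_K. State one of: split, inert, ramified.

Since 21 ≡ 1 mod 4, the ring of integers is ℤ[(1+√21)/2] with discriminant 21.
23 ∤ 21, so 23 is unramified.
Euler's criterion: 21^11 mod 23 = 22. Thus (21|23) = -1.
d is a non-residue mod p, hence 23 remains inert in O_K.

inert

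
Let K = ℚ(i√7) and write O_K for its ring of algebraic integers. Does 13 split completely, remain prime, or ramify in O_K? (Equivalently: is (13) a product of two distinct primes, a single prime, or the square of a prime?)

d = -7 ≡ 1 (mod 4), so O_K = ℤ[(1+√-7)/2] and disc(K) = d = -7.
Since gcd(13, -7) = 1 the prime 13 does not ramify.
(-7/13) = 6^6 mod 13 = 12, giving Legendre symbol -1.
Legendre symbol -1 ⇒ 13 is inert.

13 remains inert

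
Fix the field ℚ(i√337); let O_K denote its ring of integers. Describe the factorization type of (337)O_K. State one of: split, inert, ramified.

d = -337 ≡ 3 (mod 4), so O_K = ℤ[√-337] and disc(K) = 4d = -1348.
337 divides disc(K) = -1348, so 337 ramifies.

ramifies in O_K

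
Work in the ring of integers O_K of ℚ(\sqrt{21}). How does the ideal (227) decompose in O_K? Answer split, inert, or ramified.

split

21 mod 4 = 1, hence disc K = 21 and O_K = ℤ[(1+√21)/2].
disc(K) = 21 is not divisible by 227; 227 is unramified.
Legendre symbol by Euler's criterion: (21/227) ≡ 21^113 ≡ 1 (mod 227), i.e. (21/227) = 1.
d is a quadratic residue mod p, hence 227 splits in O_K.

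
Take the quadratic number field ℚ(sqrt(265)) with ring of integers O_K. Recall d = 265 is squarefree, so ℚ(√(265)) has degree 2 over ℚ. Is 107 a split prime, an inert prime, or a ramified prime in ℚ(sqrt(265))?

inert

d = 265 ≡ 1 (mod 4), so O_K = ℤ[(1+√265)/2] and disc(K) = d = 265.
107 ∤ 265, so 107 is unramified.
Euler's criterion: 265^53 mod 107 = 106. Thus (265|107) = -1.
d is a non-residue mod p, hence 107 remains inert in O_K.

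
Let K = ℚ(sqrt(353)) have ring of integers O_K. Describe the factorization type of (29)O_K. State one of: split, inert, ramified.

p splits

353 mod 4 = 1, hence disc K = 353 and O_K = ℤ[(1+√353)/2].
29 ∤ 353, so 29 is unramified.
Compute (353/29) via Euler: 5^((29-1)/2) mod 29 = 1, so (353/29) = 1.
(353/29) = 1, so 29 splits.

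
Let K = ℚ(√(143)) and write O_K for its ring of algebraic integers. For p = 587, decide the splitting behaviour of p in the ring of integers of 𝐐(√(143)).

143 mod 4 = 3, hence disc K = 4·143 = 572 and O_K = ℤ[√143].
Since gcd(587, 572) = 1 the prime 587 does not ramify.
Compute (143/587) via Euler: 143^((587-1)/2) mod 587 = 1, so (143/587) = 1.
Legendre symbol 1 ⇒ 587 is split.

split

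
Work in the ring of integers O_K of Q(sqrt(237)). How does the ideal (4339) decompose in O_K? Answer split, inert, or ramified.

split

Since 237 ≡ 1 mod 4, the ring of integers is ℤ[(1+√237)/2] with discriminant 237.
Since gcd(4339, 237) = 1 the prime 4339 does not ramify.
(237/4339) = 237^2169 mod 4339 = 1, giving Legendre symbol 1.
(237/4339) = 1, so 4339 splits.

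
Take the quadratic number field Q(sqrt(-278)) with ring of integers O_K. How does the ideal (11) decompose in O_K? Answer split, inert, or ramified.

inert — (11) stays prime in O_K

Since -278 ≢ 1 mod 4, the ring of integers is ℤ[√-278] with discriminant 4·(-278) = -1112.
Since gcd(11, -1112) = 1 the prime 11 does not ramify.
Compute (-278/11) via Euler: 8^((11-1)/2) mod 11 = 10, so (-278/11) = -1.
Legendre symbol -1 ⇒ 11 is inert.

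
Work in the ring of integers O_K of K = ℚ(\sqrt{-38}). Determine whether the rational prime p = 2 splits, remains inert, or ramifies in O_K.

Since -38 ≢ 1 mod 4, the ring of integers is ℤ[√-38] with discriminant 4·(-38) = -152.
2 divides disc(K) = -152, so 2 ramifies.

2 is ramified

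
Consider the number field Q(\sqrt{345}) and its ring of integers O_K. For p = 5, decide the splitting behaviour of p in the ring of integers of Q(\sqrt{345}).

p ramifies

d = 345 ≡ 1 (mod 4), so O_K = ℤ[(1+√345)/2] and disc(K) = d = 345.
Ramification test: 5 | 345. The prime 5 ramifies in K.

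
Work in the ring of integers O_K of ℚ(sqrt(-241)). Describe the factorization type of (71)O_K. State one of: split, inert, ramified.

d = -241 ≡ 3 (mod 4), so O_K = ℤ[√-241] and disc(K) = 4d = -964.
disc(K) = -964 is not divisible by 71; 71 is unramified.
Legendre symbol by Euler's criterion: (-241/71) ≡ (-241)^35 ≡ 1 (mod 71), i.e. (-241/71) = 1.
(-241/71) = 1, so 71 splits.

split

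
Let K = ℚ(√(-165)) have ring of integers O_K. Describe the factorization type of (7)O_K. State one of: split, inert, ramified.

-165 mod 4 = 3, hence disc K = 4·(-165) = -660 and O_K = ℤ[√-165].
7 ∤ -660, so 7 is unramified.
(-165/7) = 3^3 mod 7 = 6, giving Legendre symbol -1.
Legendre symbol -1 ⇒ 7 is inert.

inert — (7) stays prime in O_K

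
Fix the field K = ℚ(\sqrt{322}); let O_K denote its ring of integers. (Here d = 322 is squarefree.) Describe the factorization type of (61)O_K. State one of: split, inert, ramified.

61 remains inert

d = 322 ≡ 2 (mod 4), so O_K = ℤ[√322] and disc(K) = 4d = 1288.
61 ∤ 1288, so 61 is unramified.
Compute (322/61) via Euler: 17^((61-1)/2) mod 61 = 60, so (322/61) = -1.
(322/61) = -1, so 61 is inert.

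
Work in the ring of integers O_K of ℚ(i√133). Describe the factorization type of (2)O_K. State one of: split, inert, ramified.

d = -133 ≡ 3 (mod 4), so O_K = ℤ[√-133] and disc(K) = 4d = -532.
disc(K) = -532 = 2·(-266), so p = 2 is ramified.

ramified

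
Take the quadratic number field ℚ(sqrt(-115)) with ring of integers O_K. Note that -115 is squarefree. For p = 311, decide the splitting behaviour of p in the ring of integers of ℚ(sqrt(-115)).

p splits

Since -115 ≡ 1 mod 4, the ring of integers is ℤ[(1+√-115)/2] with discriminant -115.
disc(K) = -115 is not divisible by 311; 311 is unramified.
(-115/311) = 196^155 mod 311 = 1, giving Legendre symbol 1.
Legendre symbol 1 ⇒ 311 is split.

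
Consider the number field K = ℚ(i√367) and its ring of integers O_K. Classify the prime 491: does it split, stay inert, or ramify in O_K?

split

d = -367 ≡ 1 (mod 4), so O_K = ℤ[(1+√-367)/2] and disc(K) = d = -367.
491 ∤ -367, so 491 is unramified.
Euler's criterion: (-367)^245 mod 491 = 1. Thus (-367|491) = 1.
d is a quadratic residue mod p, hence 491 splits in O_K.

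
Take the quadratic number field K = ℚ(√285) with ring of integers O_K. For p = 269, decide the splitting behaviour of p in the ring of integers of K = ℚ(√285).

p splits

d = 285 ≡ 1 (mod 4), so O_K = ℤ[(1+√285)/2] and disc(K) = d = 285.
269 ∤ 285, so 269 is unramified.
Euler's criterion: 285^134 mod 269 = 1. Thus (285|269) = 1.
(285/269) = 1, so 269 splits.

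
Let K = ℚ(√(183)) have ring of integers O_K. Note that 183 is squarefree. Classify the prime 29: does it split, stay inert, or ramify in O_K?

183 mod 4 = 3, hence disc K = 4·183 = 732 and O_K = ℤ[√183].
disc(K) = 732 is not divisible by 29; 29 is unramified.
Compute (183/29) via Euler: 9^((29-1)/2) mod 29 = 1, so (183/29) = 1.
Legendre symbol 1 ⇒ 29 is split.

split — (29) = 𝔭₁𝔭₂ with 𝔭₁ ≠ 𝔭₂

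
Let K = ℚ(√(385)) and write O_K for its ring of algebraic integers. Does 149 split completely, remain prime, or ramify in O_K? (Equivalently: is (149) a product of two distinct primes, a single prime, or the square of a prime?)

inert — (149) stays prime in O_K

d = 385 ≡ 1 (mod 4), so O_K = ℤ[(1+√385)/2] and disc(K) = d = 385.
149 ∤ 385, so 149 is unramified.
(385/149) = 87^74 mod 149 = 148, giving Legendre symbol -1.
(385/149) = -1, so 149 is inert.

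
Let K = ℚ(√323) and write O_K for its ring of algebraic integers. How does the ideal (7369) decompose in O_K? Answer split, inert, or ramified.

d = 323 ≡ 3 (mod 4), so O_K = ℤ[√323] and disc(K) = 4d = 1292.
7369 ∤ 1292, so 7369 is unramified.
(323/7369) = 323^3684 mod 7369 = 1, giving Legendre symbol 1.
(323/7369) = 1, so 7369 splits.

split — (7369) = 𝔭₁𝔭₂ with 𝔭₁ ≠ 𝔭₂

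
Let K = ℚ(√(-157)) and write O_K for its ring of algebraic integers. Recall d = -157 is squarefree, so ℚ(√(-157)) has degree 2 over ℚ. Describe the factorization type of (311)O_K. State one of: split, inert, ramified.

d = -157 ≡ 3 (mod 4), so O_K = ℤ[√-157] and disc(K) = 4d = -628.
311 ∤ -628, so 311 is unramified.
(-157/311) = 154^155 mod 311 = 310, giving Legendre symbol -1.
Legendre symbol -1 ⇒ 311 is inert.

p is inert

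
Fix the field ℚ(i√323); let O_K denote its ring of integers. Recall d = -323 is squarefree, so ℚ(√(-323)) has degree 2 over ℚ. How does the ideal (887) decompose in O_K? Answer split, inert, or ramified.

Since -323 ≡ 1 mod 4, the ring of integers is ℤ[(1+√-323)/2] with discriminant -323.
Since gcd(887, -323) = 1 the prime 887 does not ramify.
Euler's criterion: (-323)^443 mod 887 = 1. Thus (-323|887) = 1.
(-323/887) = 1, so 887 splits.

split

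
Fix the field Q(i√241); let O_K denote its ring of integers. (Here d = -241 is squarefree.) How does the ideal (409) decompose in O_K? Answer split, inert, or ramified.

-241 mod 4 = 3, hence disc K = 4·(-241) = -964 and O_K = ℤ[√-241].
disc(K) = -964 is not divisible by 409; 409 is unramified.
Legendre symbol by Euler's criterion: (-241/409) ≡ (-241)^204 ≡ 408 (mod 409), i.e. (-241/409) = -1.
Legendre symbol -1 ⇒ 409 is inert.

409 remains inert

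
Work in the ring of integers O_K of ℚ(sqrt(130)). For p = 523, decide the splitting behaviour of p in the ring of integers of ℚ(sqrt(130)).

Since 130 ≢ 1 mod 4, the ring of integers is ℤ[√130] with discriminant 4·130 = 520.
Since gcd(523, 520) = 1 the prime 523 does not ramify.
(130/523) = 130^261 mod 523 = 1, giving Legendre symbol 1.
(130/523) = 1, so 523 splits.

p splits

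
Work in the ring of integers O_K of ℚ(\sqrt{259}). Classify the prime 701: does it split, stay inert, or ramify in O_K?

259 mod 4 = 3, hence disc K = 4·259 = 1036 and O_K = ℤ[√259].
disc(K) = 1036 is not divisible by 701; 701 is unramified.
(259/701) = 259^350 mod 701 = 700, giving Legendre symbol -1.
d is a non-residue mod p, hence 701 remains inert in O_K.

remains prime (inert)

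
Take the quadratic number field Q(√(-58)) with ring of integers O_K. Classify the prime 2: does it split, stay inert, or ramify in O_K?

ramified — (2) = 𝔭²

Since -58 ≢ 1 mod 4, the ring of integers is ℤ[√-58] with discriminant 4·(-58) = -232.
Ramification test: 2 | -232. The prime 2 ramifies in K.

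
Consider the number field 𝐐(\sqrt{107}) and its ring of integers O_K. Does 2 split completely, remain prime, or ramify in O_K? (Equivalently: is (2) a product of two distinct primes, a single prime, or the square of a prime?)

ramified — (2) = 𝔭²

107 mod 4 = 3, hence disc K = 4·107 = 428 and O_K = ℤ[√107].
2 divides disc(K) = 428, so 2 ramifies.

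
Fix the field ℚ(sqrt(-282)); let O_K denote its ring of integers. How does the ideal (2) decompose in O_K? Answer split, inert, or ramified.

Since -282 ≢ 1 mod 4, the ring of integers is ℤ[√-282] with discriminant 4·(-282) = -1128.
Ramification test: 2 | -1128. The prime 2 ramifies in K.

ramified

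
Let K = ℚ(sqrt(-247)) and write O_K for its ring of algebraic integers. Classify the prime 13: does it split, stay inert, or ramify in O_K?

ramified

Since -247 ≡ 1 mod 4, the ring of integers is ℤ[(1+√-247)/2] with discriminant -247.
Ramification test: 13 | -247. The prime 13 ramifies in K.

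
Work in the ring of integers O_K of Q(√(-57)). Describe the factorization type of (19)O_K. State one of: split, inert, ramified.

ramified

d = -57 ≡ 3 (mod 4), so O_K = ℤ[√-57] and disc(K) = 4d = -228.
19 divides disc(K) = -228, so 19 ramifies.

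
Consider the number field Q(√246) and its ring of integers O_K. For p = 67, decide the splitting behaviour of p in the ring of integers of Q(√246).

Since 246 ≢ 1 mod 4, the ring of integers is ℤ[√246] with discriminant 4·246 = 984.
67 ∤ 984, so 67 is unramified.
Legendre symbol by Euler's criterion: (246/67) ≡ 246^33 ≡ 66 (mod 67), i.e. (246/67) = -1.
Legendre symbol -1 ⇒ 67 is inert.

remains prime (inert)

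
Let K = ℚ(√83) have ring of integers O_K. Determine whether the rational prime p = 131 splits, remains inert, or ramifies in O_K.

d = 83 ≡ 3 (mod 4), so O_K = ℤ[√83] and disc(K) = 4d = 332.
131 ∤ 332, so 131 is unramified.
Compute (83/131) via Euler: 83^((131-1)/2) mod 131 = 130, so (83/131) = -1.
(83/131) = -1, so 131 is inert.

inert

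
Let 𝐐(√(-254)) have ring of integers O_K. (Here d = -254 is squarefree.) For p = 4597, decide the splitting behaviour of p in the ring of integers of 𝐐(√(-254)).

remains prime (inert)

Since -254 ≢ 1 mod 4, the ring of integers is ℤ[√-254] with discriminant 4·(-254) = -1016.
Since gcd(4597, -1016) = 1 the prime 4597 does not ramify.
Legendre symbol by Euler's criterion: (-254/4597) ≡ (-254)^2298 ≡ 4596 (mod 4597), i.e. (-254/4597) = -1.
Legendre symbol -1 ⇒ 4597 is inert.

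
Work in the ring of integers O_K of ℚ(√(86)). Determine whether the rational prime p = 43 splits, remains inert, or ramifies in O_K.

d = 86 ≡ 2 (mod 4), so O_K = ℤ[√86] and disc(K) = 4d = 344.
43 divides disc(K) = 344, so 43 ramifies.

ramified — (43) = 𝔭²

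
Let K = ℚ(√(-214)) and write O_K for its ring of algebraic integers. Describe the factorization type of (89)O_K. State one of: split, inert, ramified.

d = -214 ≡ 2 (mod 4), so O_K = ℤ[√-214] and disc(K) = 4d = -856.
disc(K) = -856 is not divisible by 89; 89 is unramified.
(-214/89) = 53^44 mod 89 = 1, giving Legendre symbol 1.
Legendre symbol 1 ⇒ 89 is split.

split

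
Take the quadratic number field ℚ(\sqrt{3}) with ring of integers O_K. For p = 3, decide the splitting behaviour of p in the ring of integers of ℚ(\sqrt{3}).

3 mod 4 = 3, hence disc K = 4·3 = 12 and O_K = ℤ[√3].
3 divides disc(K) = 12, so 3 ramifies.

p ramifies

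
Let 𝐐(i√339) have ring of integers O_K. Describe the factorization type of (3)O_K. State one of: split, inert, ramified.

ramifies in O_K

-339 mod 4 = 1, hence disc K = -339 and O_K = ℤ[(1+√-339)/2].
3 divides disc(K) = -339, so 3 ramifies.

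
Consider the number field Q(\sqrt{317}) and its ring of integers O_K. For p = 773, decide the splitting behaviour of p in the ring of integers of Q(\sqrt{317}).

inert

d = 317 ≡ 1 (mod 4), so O_K = ℤ[(1+√317)/2] and disc(K) = d = 317.
Since gcd(773, 317) = 1 the prime 773 does not ramify.
(317/773) = 317^386 mod 773 = 772, giving Legendre symbol -1.
d is a non-residue mod p, hence 773 remains inert in O_K.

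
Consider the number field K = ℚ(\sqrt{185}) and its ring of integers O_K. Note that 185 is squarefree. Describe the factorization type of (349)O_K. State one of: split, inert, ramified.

185 mod 4 = 1, hence disc K = 185 and O_K = ℤ[(1+√185)/2].
Since gcd(349, 185) = 1 the prime 349 does not ramify.
(185/349) = 185^174 mod 349 = 1, giving Legendre symbol 1.
d is a quadratic residue mod p, hence 349 splits in O_K.

split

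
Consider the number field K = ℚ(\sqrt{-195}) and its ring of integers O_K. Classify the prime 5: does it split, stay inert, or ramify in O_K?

d = -195 ≡ 1 (mod 4), so O_K = ℤ[(1+√-195)/2] and disc(K) = d = -195.
Ramification test: 5 | -195. The prime 5 ramifies in K.

ramified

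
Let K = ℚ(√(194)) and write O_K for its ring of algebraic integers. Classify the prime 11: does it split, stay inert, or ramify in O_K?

Since 194 ≢ 1 mod 4, the ring of integers is ℤ[√194] with discriminant 4·194 = 776.
11 ∤ 776, so 11 is unramified.
(194/11) = 7^5 mod 11 = 10, giving Legendre symbol -1.
Legendre symbol -1 ⇒ 11 is inert.

inert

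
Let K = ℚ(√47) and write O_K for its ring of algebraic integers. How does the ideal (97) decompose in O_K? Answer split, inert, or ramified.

d = 47 ≡ 3 (mod 4), so O_K = ℤ[√47] and disc(K) = 4d = 188.
disc(K) = 188 is not divisible by 97; 97 is unramified.
Legendre symbol by Euler's criterion: (47/97) ≡ 47^48 ≡ 1 (mod 97), i.e. (47/97) = 1.
d is a quadratic residue mod p, hence 97 splits in O_K.

split — (97) = 𝔭₁𝔭₂ with 𝔭₁ ≠ 𝔭₂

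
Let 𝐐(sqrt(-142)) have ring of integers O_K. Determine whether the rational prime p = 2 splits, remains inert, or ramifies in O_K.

ramified — (2) = 𝔭²

-142 mod 4 = 2, hence disc K = 4·(-142) = -568 and O_K = ℤ[√-142].
2 divides disc(K) = -568, so 2 ramifies.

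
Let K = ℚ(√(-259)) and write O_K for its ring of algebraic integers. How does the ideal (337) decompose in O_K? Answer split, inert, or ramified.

-259 mod 4 = 1, hence disc K = -259 and O_K = ℤ[(1+√-259)/2].
Since gcd(337, -259) = 1 the prime 337 does not ramify.
Legendre symbol by Euler's criterion: (-259/337) ≡ (-259)^168 ≡ 1 (mod 337), i.e. (-259/337) = 1.
Legendre symbol 1 ⇒ 337 is split.

split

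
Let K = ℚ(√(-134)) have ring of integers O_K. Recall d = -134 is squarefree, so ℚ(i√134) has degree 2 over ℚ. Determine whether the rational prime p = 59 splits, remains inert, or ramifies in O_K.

inert

Since -134 ≢ 1 mod 4, the ring of integers is ℤ[√-134] with discriminant 4·(-134) = -536.
Since gcd(59, -536) = 1 the prime 59 does not ramify.
Euler's criterion: (-134)^29 mod 59 = 58. Thus (-134|59) = -1.
(-134/59) = -1, so 59 is inert.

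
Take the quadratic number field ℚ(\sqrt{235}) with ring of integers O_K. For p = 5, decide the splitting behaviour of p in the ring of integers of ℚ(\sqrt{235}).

ramifies in O_K

235 mod 4 = 3, hence disc K = 4·235 = 940 and O_K = ℤ[√235].
5 divides disc(K) = 940, so 5 ramifies.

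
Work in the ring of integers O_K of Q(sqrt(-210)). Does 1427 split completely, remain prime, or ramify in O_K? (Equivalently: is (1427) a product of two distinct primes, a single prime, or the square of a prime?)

d = -210 ≡ 2 (mod 4), so O_K = ℤ[√-210] and disc(K) = 4d = -840.
1427 ∤ -840, so 1427 is unramified.
Legendre symbol by Euler's criterion: (-210/1427) ≡ (-210)^713 ≡ 1426 (mod 1427), i.e. (-210/1427) = -1.
Legendre symbol -1 ⇒ 1427 is inert.

inert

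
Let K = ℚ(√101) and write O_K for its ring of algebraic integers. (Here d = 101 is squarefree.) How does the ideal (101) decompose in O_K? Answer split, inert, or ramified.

ramified

d = 101 ≡ 1 (mod 4), so O_K = ℤ[(1+√101)/2] and disc(K) = d = 101.
Ramification test: 101 | 101. The prime 101 ramifies in K.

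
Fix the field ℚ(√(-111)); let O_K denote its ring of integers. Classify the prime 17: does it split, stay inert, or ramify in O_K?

-111 mod 4 = 1, hence disc K = -111 and O_K = ℤ[(1+√-111)/2].
Since gcd(17, -111) = 1 the prime 17 does not ramify.
(-111/17) = 8^8 mod 17 = 1, giving Legendre symbol 1.
d is a quadratic residue mod p, hence 17 splits in O_K.

splits completely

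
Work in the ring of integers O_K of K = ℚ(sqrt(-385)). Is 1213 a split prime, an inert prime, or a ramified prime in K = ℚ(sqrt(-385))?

Since -385 ≢ 1 mod 4, the ring of integers is ℤ[√-385] with discriminant 4·(-385) = -1540.
disc(K) = -1540 is not divisible by 1213; 1213 is unramified.
Euler's criterion: (-385)^606 mod 1213 = 1212. Thus (-385|1213) = -1.
Legendre symbol -1 ⇒ 1213 is inert.

1213 remains inert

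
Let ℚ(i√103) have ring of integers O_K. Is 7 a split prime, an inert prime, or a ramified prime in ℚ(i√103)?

-103 mod 4 = 1, hence disc K = -103 and O_K = ℤ[(1+√-103)/2].
Since gcd(7, -103) = 1 the prime 7 does not ramify.
Legendre symbol by Euler's criterion: (-103/7) ≡ (-103)^3 ≡ 1 (mod 7), i.e. (-103/7) = 1.
Legendre symbol 1 ⇒ 7 is split.

split — (7) = 𝔭₁𝔭₂ with 𝔭₁ ≠ 𝔭₂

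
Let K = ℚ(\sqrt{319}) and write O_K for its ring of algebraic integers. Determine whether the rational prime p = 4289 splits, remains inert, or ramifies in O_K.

319 mod 4 = 3, hence disc K = 4·319 = 1276 and O_K = ℤ[√319].
4289 ∤ 1276, so 4289 is unramified.
(319/4289) = 319^2144 mod 4289 = 1, giving Legendre symbol 1.
Legendre symbol 1 ⇒ 4289 is split.

p splits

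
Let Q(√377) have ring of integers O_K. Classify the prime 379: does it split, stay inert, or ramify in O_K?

d = 377 ≡ 1 (mod 4), so O_K = ℤ[(1+√377)/2] and disc(K) = d = 377.
Since gcd(379, 377) = 1 the prime 379 does not ramify.
Legendre symbol by Euler's criterion: (377/379) ≡ 377^189 ≡ 1 (mod 379), i.e. (377/379) = 1.
Legendre symbol 1 ⇒ 379 is split.

splits completely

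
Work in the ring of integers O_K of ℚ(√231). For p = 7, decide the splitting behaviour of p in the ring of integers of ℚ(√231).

ramified

Since 231 ≢ 1 mod 4, the ring of integers is ℤ[√231] with discriminant 4·231 = 924.
7 divides disc(K) = 924, so 7 ramifies.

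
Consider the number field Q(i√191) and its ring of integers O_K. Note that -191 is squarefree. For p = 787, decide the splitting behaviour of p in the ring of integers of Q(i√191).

787 splits in O_K

-191 mod 4 = 1, hence disc K = -191 and O_K = ℤ[(1+√-191)/2].
disc(K) = -191 is not divisible by 787; 787 is unramified.
Euler's criterion: (-191)^393 mod 787 = 1. Thus (-191|787) = 1.
Legendre symbol 1 ⇒ 787 is split.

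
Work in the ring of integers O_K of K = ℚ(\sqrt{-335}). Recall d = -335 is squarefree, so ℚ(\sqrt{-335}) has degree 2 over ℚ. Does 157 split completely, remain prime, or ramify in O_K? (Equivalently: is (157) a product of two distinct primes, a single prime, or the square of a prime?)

d = -335 ≡ 1 (mod 4), so O_K = ℤ[(1+√-335)/2] and disc(K) = d = -335.
disc(K) = -335 is not divisible by 157; 157 is unramified.
Compute (-335/157) via Euler: 136^((157-1)/2) mod 157 = 156, so (-335/157) = -1.
Legendre symbol -1 ⇒ 157 is inert.

inert — (157) stays prime in O_K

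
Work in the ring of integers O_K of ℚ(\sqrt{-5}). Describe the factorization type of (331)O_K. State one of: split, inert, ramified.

remains prime (inert)

d = -5 ≡ 3 (mod 4), so O_K = ℤ[√-5] and disc(K) = 4d = -20.
Since gcd(331, -20) = 1 the prime 331 does not ramify.
Legendre symbol by Euler's criterion: (-5/331) ≡ (-5)^165 ≡ 330 (mod 331), i.e. (-5/331) = -1.
Legendre symbol -1 ⇒ 331 is inert.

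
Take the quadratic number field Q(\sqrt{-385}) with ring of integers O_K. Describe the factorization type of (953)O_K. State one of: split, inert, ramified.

-385 mod 4 = 3, hence disc K = 4·(-385) = -1540 and O_K = ℤ[√-385].
disc(K) = -1540 is not divisible by 953; 953 is unramified.
Legendre symbol by Euler's criterion: (-385/953) ≡ (-385)^476 ≡ 1 (mod 953), i.e. (-385/953) = 1.
d is a quadratic residue mod p, hence 953 splits in O_K.

953 splits in O_K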